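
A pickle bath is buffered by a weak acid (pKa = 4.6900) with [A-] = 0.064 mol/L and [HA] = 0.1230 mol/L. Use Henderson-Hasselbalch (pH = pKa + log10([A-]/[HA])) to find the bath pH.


ratio = [A-] / [HA] = 0.064 / 0.1230 = 0.5203
log10(ratio) = -0.2837
pH = pKa + log10(ratio) = 4.6900 - 0.2837 = 4.4063


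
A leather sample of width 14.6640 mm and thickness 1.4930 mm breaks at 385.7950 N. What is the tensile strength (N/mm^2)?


Formula: TS = force / (width * thickness)
Substituting: TS = 385.7950 / (14.6640 * 1.4930)
Result: 17.6216 N/mm^2


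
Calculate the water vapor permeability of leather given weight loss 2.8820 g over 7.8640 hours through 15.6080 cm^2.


Formula: WVP = loss / (area * time)
Substituting: WVP = 2.8820 / (15.6080 * 7.8640)
Result: 0.0234803 g/(cm^2*hr)


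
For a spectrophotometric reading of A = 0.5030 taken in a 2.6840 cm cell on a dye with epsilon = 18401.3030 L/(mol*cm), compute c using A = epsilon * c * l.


Formula: c = A / (epsilon * l)
Substituting: c = 0.5030 / (18401.3030 * 2.6840)
Result: 1.0184e-05 mol/L


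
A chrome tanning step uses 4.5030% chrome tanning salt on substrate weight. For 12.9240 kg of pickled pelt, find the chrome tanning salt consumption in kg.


Formula: Chrome = substrate * pct / 100
Substituting: Chrome = 12.9240 * 4.5030 / 100
Result: 0.5820 kg


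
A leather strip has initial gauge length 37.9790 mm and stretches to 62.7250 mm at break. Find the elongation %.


Formula: Elongation = (Lf - L0) / L0 * 100
Substituting: Elongation = (62.7250 - 37.9790) / 37.9790 * 100
Result: 65.1571 %


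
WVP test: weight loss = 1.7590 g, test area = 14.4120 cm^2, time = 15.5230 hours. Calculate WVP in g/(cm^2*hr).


Formula: WVP = loss / (area * time)
Substituting: WVP = 1.7590 / (14.4120 * 15.5230)
Result: 0.0078626 g/(cm^2*hr)


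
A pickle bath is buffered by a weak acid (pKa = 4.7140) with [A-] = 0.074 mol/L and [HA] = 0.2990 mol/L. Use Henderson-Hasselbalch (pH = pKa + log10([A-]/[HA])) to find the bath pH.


ratio = [A-] / [HA] = 0.074 / 0.2990 = 0.2475
log10(ratio) = -0.6064
pH = pKa + log10(ratio) = 4.7140 - 0.6064 = 4.1076


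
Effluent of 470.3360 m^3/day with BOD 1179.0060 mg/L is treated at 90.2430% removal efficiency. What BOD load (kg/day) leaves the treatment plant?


Load_in = volume * conc / 1000 = 470.3360 * 1179.0060 / 1000 = 554.5290 kg/day
Removed = Load_in * eff / 100 = 554.5290 * 90.2430 / 100 = 500.4236 kg/day
Load_out = Load_in - Removed = 554.5290 - 500.4236 = 54.1054 kg/day


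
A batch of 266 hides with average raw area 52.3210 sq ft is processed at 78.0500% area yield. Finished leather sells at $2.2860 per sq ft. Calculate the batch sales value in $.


Raw_total = N * avg_area = 266 * 52.3210 = 13917.3860 sq ft
Finished = Raw_total * yield / 100 = 13917.3860 * 78.0500 / 100 = 10862.5198 sq ft
Value = Finished * price = 10862.5198 * 2.2860 = 24831.7202 $


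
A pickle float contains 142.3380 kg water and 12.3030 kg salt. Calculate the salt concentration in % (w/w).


Formula: Conc = salt / (water + salt) * 100
Substituting: Conc = 12.3030 / (142.3380 + 12.3030) * 100
Result: 7.9558 %


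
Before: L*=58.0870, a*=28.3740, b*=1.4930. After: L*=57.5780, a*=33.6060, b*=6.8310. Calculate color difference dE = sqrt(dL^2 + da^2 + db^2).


dL = -0.5090, da = 5.2320, db = 5.3380
dE = sqrt((-0.5090)^2 + 5.2320^2 + 5.3380^2) = 7.4918


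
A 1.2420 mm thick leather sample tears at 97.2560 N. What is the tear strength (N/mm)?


Formula: Tear strength = force / thickness
Substituting: Tear strength = 97.2560 / 1.2420
Result: 78.3060 N/mm


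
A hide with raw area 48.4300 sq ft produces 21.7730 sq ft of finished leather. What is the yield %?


Formula: Yield = finished / raw * 100
Substituting: Yield = 21.7730 / 48.4300 * 100
Result: 44.9577 %


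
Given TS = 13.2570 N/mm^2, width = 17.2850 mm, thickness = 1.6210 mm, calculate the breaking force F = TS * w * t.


Formula: F = TS * w * t
Substituting: F = 13.2570 * 17.2850 * 1.6210
Result: 371.4477 N


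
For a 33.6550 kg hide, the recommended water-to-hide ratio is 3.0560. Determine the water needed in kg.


Formula: Water = hide_weight * ratio
Substituting: Water = 33.6550 * 3.0560
Result: 102.8497 kg


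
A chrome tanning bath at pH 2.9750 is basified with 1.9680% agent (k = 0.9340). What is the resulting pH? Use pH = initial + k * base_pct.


Formula: pH_final = pH_initial + k * base_pct
Substituting: pH_final = 2.9750 + 0.9340 * 1.9680
Result: 4.8131


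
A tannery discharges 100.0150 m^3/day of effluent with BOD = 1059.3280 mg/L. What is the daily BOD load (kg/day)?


Formula: BOD_load = volume * conc / 1000
Substituting: BOD_load = 100.0150 * 1059.3280 / 1000
Result: 105.9487 kg/day


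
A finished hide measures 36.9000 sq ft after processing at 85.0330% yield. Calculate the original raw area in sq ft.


Formula: raw = finished * 100 / yield
Substituting: raw = 36.9000 * 100 / 85.0330
Result: 43.3949 sq ft


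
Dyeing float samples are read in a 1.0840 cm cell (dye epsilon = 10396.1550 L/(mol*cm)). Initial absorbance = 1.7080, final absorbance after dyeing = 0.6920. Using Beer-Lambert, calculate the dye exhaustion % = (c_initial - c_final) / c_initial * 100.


c_initial = A_i / (epsilon * l) = 1.7080 / (10396.1550 * 1.0840) = 1.5156e-04 mol/L
c_final = A_f / (epsilon * l) = 0.6920 / (10396.1550 * 1.0840) = 6.1405e-05 mol/L
Exhaustion = (c_initial - c_final) / c_initial * 100 = (1.5156e-04 - 6.1405e-05) / 1.5156e-04 * 100 = 59.4848 %


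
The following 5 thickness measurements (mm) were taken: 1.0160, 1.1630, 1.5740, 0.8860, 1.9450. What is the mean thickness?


Formula: Average = sum / n
Substituting: Average = 6.5840 / 5
Result: 1.3168 mm


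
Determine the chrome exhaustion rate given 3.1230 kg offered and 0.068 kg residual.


Formula: Uptake = (offered - residual) / offered * 100
Substituting: Uptake = (3.1230 - 0.068) / 3.1230 * 100
Result: 97.8226 %


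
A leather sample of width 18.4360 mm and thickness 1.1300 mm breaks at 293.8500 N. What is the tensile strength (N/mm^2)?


Formula: TS = force / (width * thickness)
Substituting: TS = 293.8500 / (18.4360 * 1.1300)
Result: 14.1052 N/mm^2


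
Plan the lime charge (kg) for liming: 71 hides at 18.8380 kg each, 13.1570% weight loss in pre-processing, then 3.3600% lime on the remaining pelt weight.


Total_raw = N * avg_wt = 71 * 18.8380 = 1337.4980 kg
Substrate = Total_raw * (1 - loss/100) = 1337.4980 * (1 - 13.1570/100) = 1161.5234 kg
Lime = Substrate * pct / 100 = 1161.5234 * 3.3600 / 100 = 39.0272 kg


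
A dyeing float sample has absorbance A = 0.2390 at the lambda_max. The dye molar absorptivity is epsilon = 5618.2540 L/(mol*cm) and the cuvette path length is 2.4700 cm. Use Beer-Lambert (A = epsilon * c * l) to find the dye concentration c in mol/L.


Formula: c = A / (epsilon * l)
Substituting: c = 0.2390 / (5618.2540 * 2.4700)
Result: 1.7223e-05 mol/L


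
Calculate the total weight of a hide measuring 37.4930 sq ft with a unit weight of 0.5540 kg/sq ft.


Formula: Weight = area * weight_per_sqft
Substituting: Weight = 37.4930 * 0.5540
Result: 20.7711 kg


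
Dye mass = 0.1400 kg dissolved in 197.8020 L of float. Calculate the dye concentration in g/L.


Formula: Conc = dye_mass(kg) / volume(L) * 1000
Substituting: Conc = 0.1400 / 197.8020 * 1000
Result: 0.7078 g/L


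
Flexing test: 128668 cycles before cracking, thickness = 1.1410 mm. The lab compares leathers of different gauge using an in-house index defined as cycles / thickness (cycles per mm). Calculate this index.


Formula: Index = cycles / thickness
Substituting: Index = 128668 / 1.1410
Result: 112767.7476 cycles/mm


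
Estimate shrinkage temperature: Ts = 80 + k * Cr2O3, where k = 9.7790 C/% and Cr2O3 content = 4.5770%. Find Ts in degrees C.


Formula: Ts = 80 + k * Cr2O3
Substituting: Ts = 80 + 9.7790 * 4.5770
Result: 124.7585 C


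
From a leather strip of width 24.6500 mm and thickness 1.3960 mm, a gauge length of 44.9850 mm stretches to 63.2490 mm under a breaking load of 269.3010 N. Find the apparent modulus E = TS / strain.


TS = F / (w * t) = 269.3010 / (24.6500 * 1.3960) = 7.8259 N/mm^2
strain = (Lf - L0) / L0 = (63.2490 - 44.9850) / 44.9850 = 0.4060
E = TS / strain = 7.8259 / 0.4060 = 19.2756 N/mm^2


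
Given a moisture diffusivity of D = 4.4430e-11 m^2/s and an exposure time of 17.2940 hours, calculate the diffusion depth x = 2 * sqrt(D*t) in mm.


t = 17.2940 hr * 3600 = 62258.4000 s
D * t = 4.4430e-11 * 62258.4000 = 2.7661e-06
x = 2 * sqrt(D*t) = 2 * sqrt(2.7661e-06) = 0.00332634 m = 3.3263 mm


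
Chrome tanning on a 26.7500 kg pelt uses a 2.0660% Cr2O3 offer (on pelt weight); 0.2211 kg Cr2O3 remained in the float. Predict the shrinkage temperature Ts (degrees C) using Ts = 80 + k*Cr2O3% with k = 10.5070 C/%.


Offered = pelt * offer_pct / 100 = 26.7500 * 2.0660 / 100 = 0.5527 kg
Uptake = offered - residual = 0.5527 - 0.2211 = 0.3316 kg
Cr2O3% on pelt = uptake / pelt * 100 = 0.3316 / 26.7500 * 100 = 1.2395 %
Ts = 80 + k * Cr2O3% = 80 + 10.5070 * 1.2395 = 93.0230 C


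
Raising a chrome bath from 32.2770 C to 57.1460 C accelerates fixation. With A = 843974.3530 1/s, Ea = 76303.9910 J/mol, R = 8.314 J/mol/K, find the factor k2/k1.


T1 = 32.2770 + 273.15 = 305.4270 K; T2 = 57.1460 + 273.15 = 330.2960 K
k1 = A * exp(-Ea/(R*T1)) = 843974.3530 * exp(-76303.9910/(8.314*305.4270)) = 7.5201e-08 1/s
k2 = A * exp(-Ea/(R*T2)) = 843974.3530 * exp(-76303.9910/(8.314*330.2960)) = 7.2244e-07 1/s
k2/k1 = 7.2244e-07 / 7.5201e-08 = 9.6069


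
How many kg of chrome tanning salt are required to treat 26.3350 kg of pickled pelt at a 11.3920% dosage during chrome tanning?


Formula: Chrome = substrate * pct / 100
Substituting: Chrome = 26.3350 * 11.3920 / 100
Result: 3.0001 kg


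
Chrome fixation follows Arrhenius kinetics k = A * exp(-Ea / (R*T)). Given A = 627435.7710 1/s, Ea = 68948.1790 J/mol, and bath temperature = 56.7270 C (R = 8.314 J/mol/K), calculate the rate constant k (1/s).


T_K = T_C + 273.15 = 56.7270 + 273.15 = 329.8770 K
exponent = -Ea / (R * T_K) = -68948.1790 / (8.314 * 329.8770) = -25.1397
k = A * exp(exponent) = 627435.7710 * exp(-25.1397) = 7.5774e-06 1/s


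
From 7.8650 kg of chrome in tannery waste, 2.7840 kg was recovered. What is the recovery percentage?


Formula: Recovery = recovered / input * 100
Substituting: Recovery = 2.7840 / 7.8650 * 100
Result: 35.3973 %


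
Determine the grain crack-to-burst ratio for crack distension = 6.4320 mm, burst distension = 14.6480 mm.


Formula: Ratio = crack / burst
Substituting: Ratio = 6.4320 / 14.6480
Result: 0.4391


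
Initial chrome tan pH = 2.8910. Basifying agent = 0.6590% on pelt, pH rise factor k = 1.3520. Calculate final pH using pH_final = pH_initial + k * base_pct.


Formula: pH_final = pH_initial + k * base_pct
Substituting: pH_final = 2.8910 + 1.3520 * 0.6590
Result: 3.7820


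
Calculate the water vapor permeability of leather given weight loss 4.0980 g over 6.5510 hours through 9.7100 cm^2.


Formula: WVP = loss / (area * time)
Substituting: WVP = 4.0980 / (9.7100 * 6.5510)
Result: 0.0644236 g/(cm^2*hr)


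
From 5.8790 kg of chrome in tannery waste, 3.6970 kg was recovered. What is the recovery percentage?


Formula: Recovery = recovered / input * 100
Substituting: Recovery = 3.6970 / 5.8790 * 100
Result: 62.8848 %


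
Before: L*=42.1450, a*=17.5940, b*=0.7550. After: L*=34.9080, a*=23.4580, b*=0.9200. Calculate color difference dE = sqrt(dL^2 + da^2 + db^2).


dL = -7.2370, da = 5.8640, db = 0.1650
dE = sqrt((-7.2370)^2 + 5.8640^2 + 0.1650^2) = 9.3160


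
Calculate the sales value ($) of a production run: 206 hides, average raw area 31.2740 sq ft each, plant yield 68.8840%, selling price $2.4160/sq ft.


Raw_total = N * avg_area = 206 * 31.2740 = 6442.4440 sq ft
Finished = Raw_total * yield / 100 = 6442.4440 * 68.8840 / 100 = 4437.8131 sq ft
Value = Finished * price = 4437.8131 * 2.4160 = 10721.7565 $


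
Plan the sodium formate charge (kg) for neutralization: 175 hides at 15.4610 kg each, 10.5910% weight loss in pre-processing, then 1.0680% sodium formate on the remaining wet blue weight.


Total_raw = N * avg_wt = 175 * 15.4610 = 2705.6750 kg
Substrate = Total_raw * (1 - loss/100) = 2705.6750 * (1 - 10.5910/100) = 2419.1170 kg
Neutralizer = Substrate * pct / 100 = 2419.1170 * 1.0680 / 100 = 25.8362 kg


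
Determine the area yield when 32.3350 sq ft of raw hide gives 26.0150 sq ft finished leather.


Formula: Yield = finished / raw * 100
Substituting: Yield = 26.0150 / 32.3350 * 100
Result: 80.4546 %


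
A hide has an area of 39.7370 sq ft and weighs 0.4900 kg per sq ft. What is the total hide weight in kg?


Formula: Weight = area * weight_per_sqft
Substituting: Weight = 39.7370 * 0.4900
Result: 19.4711 kg


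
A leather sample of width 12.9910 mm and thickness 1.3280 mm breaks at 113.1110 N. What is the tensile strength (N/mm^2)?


Formula: TS = force / (width * thickness)
Substituting: TS = 113.1110 / (12.9910 * 1.3280)
Result: 6.5564 N/mm^2


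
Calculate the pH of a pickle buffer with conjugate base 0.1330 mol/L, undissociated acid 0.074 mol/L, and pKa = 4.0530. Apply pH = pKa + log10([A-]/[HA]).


ratio = [A-] / [HA] = 0.1330 / 0.074 = 1.7973
log10(ratio) = 0.2546
pH = pKa + log10(ratio) = 4.0530 + 0.2546 = 4.3076


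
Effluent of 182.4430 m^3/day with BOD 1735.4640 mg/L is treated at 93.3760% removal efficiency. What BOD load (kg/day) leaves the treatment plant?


Load_in = volume * conc / 1000 = 182.4430 * 1735.4640 / 1000 = 316.6233 kg/day
Removed = Load_in * eff / 100 = 316.6233 * 93.3760 / 100 = 295.6501 kg/day
Load_out = Load_in - Removed = 316.6233 - 295.6501 = 20.9731 kg/day


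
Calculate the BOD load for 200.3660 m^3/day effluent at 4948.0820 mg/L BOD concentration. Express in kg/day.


Formula: BOD_load = volume * conc / 1000
Substituting: BOD_load = 200.3660 * 4948.0820 / 1000
Result: 991.4274 kg/day


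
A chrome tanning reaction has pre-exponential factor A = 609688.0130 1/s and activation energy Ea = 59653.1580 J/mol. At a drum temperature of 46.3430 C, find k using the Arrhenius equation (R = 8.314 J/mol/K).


T_K = T_C + 273.15 = 46.3430 + 273.15 = 319.4930 K
exponent = -Ea / (R * T_K) = -59653.1580 / (8.314 * 319.4930) = -22.4575
k = A * exp(exponent) = 609688.0130 * exp(-22.4575) = 1.0763e-04 1/s


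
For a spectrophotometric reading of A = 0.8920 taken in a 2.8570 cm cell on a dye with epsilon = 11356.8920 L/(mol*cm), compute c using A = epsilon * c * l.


Formula: c = A / (epsilon * l)
Substituting: c = 0.8920 / (11356.8920 * 2.8570)
Result: 2.7491e-05 mol/L


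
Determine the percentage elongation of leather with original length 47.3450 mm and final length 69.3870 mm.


Formula: Elongation = (Lf - L0) / L0 * 100
Substituting: Elongation = (69.3870 - 47.3450) / 47.3450 * 100
Result: 46.5561 %


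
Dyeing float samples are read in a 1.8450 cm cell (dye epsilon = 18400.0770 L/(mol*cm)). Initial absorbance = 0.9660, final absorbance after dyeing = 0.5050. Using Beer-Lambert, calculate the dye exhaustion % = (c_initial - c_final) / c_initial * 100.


c_initial = A_i / (epsilon * l) = 0.9660 / (18400.0770 * 1.8450) = 2.8455e-05 mol/L
c_final = A_f / (epsilon * l) = 0.5050 / (18400.0770 * 1.8450) = 1.4876e-05 mol/L
Exhaustion = (c_initial - c_final) / c_initial * 100 = (2.8455e-05 - 1.4876e-05) / 2.8455e-05 * 100 = 47.7226 %


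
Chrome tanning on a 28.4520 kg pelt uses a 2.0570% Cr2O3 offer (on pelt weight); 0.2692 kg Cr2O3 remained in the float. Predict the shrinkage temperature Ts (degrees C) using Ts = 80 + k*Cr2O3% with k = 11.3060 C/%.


Offered = pelt * offer_pct / 100 = 28.4520 * 2.0570 / 100 = 0.5853 kg
Uptake = offered - residual = 0.5853 - 0.2692 = 0.3161 kg
Cr2O3% on pelt = uptake / pelt * 100 = 0.3161 / 28.4520 * 100 = 1.1108 %
Ts = 80 + k * Cr2O3% = 80 + 11.3060 * 1.1108 = 92.5592 C


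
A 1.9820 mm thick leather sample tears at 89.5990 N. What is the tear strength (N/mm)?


Formula: Tear strength = force / thickness
Substituting: Tear strength = 89.5990 / 1.9820
Result: 45.2064 N/mm


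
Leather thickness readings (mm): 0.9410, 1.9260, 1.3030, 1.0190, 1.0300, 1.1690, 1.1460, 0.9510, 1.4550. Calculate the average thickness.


Formula: Average = sum / n
Substituting: Average = 10.9400 / 9
Result: 1.2156 mm


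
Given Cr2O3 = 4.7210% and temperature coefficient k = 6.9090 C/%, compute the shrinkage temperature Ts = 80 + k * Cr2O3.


Formula: Ts = 80 + k * Cr2O3
Substituting: Ts = 80 + 6.9090 * 4.7210
Result: 112.6174 C


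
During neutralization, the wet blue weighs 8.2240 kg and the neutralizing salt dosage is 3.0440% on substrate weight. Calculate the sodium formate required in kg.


Formula: Neutralizer = substrate * pct / 100
Substituting: Neutralizer = 8.2240 * 3.0440 / 100
Result: 0.2503 kg


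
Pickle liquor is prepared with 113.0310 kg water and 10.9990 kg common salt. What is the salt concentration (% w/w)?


Formula: Conc = salt / (water + salt) * 100
Substituting: Conc = 10.9990 / (113.0310 + 10.9990) * 100
Result: 8.8680 %


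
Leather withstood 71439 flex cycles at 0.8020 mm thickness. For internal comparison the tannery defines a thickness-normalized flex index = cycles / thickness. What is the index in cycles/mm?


Formula: Index = cycles / thickness
Substituting: Index = 71439 / 0.8020
Result: 89076.0599 cycles/mm


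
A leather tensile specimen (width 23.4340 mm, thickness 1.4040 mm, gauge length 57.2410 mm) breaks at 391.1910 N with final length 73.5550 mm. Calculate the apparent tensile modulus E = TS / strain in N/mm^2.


TS = F / (w * t) = 391.1910 / (23.4340 * 1.4040) = 11.8898 N/mm^2
strain = (Lf - L0) / L0 = (73.5550 - 57.2410) / 57.2410 = 0.2850
E = TS / strain = 11.8898 / 0.2850 = 41.7179 N/mm^2


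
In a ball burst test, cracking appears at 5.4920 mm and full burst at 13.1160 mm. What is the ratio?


Formula: Ratio = crack / burst
Substituting: Ratio = 5.4920 / 13.1160
Result: 0.4187


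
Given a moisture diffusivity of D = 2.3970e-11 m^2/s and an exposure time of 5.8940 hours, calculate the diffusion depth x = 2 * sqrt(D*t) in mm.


t = 5.8940 hr * 3600 = 21218.4000 s
D * t = 2.3970e-11 * 21218.4000 = 5.0861e-07
x = 2 * sqrt(D*t) = 2 * sqrt(5.0861e-07) = 0.00142633 m = 1.4263 mm


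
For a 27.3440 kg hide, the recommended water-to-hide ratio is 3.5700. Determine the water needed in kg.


Formula: Water = hide_weight * ratio
Substituting: Water = 27.3440 * 3.5700
Result: 97.6181 kg


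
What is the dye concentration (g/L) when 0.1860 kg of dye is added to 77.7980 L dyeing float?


Formula: Conc = dye_mass(kg) / volume(L) * 1000
Substituting: Conc = 0.1860 / 77.7980 * 1000
Result: 2.3908 g/L


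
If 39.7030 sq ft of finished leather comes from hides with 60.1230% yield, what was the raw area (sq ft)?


Formula: raw = finished * 100 / yield
Substituting: raw = 39.7030 * 100 / 60.1230
Result: 66.0363 sq ft


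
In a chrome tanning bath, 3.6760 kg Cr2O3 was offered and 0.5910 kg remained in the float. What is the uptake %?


Formula: Uptake = (offered - residual) / offered * 100
Substituting: Uptake = (3.6760 - 0.5910) / 3.6760 * 100
Result: 83.9227 %


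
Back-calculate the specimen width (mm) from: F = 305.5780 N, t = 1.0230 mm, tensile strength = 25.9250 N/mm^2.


Formula: w = F / (TS * t)
Substituting: w = 305.5780 / (25.9250 * 1.0230)
Result: 11.5220 mm


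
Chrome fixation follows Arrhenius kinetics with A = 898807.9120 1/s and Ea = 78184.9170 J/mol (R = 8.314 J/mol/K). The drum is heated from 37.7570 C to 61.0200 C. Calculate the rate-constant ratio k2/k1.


T1 = 37.7570 + 273.15 = 310.9070 K; T2 = 61.0200 + 273.15 = 334.1700 K
k1 = A * exp(-Ea/(R*T1)) = 898807.9120 * exp(-78184.9170/(8.314*310.9070)) = 6.5699e-08 1/s
k2 = A * exp(-Ea/(R*T2)) = 898807.9120 * exp(-78184.9170/(8.314*334.1700)) = 5.3953e-07 1/s
k2/k1 = 5.3953e-07 / 6.5699e-08 = 8.2122


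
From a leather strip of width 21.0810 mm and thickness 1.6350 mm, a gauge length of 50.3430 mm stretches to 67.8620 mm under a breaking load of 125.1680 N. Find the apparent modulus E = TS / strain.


TS = F / (w * t) = 125.1680 / (21.0810 * 1.6350) = 3.6315 N/mm^2
strain = (Lf - L0) / L0 = (67.8620 - 50.3430) / 50.3430 = 0.3480
E = TS / strain = 3.6315 / 0.3480 = 10.4355 N/mm^2


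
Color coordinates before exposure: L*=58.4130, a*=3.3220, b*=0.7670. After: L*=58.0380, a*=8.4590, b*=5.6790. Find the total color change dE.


dL = -0.3750, da = 5.1370, db = 4.9120
dE = sqrt((-0.3750)^2 + 5.1370^2 + 4.9120^2) = 7.1174


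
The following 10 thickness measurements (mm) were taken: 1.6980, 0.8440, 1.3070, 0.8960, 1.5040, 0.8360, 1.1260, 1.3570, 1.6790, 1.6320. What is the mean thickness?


Formula: Average = sum / n
Substituting: Average = 12.8790 / 10
Result: 1.2879 mm


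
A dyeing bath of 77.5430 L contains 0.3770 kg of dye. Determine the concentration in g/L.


Formula: Conc = dye_mass(kg) / volume(L) * 1000
Substituting: Conc = 0.3770 / 77.5430 * 1000
Result: 4.8618 g/L


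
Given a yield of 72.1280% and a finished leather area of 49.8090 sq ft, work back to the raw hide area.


Formula: raw = finished * 100 / yield
Substituting: raw = 49.8090 * 100 / 72.1280
Result: 69.0564 sq ft


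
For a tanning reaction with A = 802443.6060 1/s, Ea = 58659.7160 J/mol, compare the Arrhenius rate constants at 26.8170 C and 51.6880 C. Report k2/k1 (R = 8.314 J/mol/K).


T1 = 26.8170 + 273.15 = 299.9670 K; T2 = 51.6880 + 273.15 = 324.8380 K
k1 = A * exp(-Ea/(R*T1)) = 802443.6060 * exp(-58659.7160/(8.314*299.9670)) = 4.8906e-05 1/s
k2 = A * exp(-Ea/(R*T2)) = 802443.6060 * exp(-58659.7160/(8.314*324.8380)) = 2.9612e-04 1/s
k2/k1 = 2.9612e-04 / 4.8906e-05 = 6.0549


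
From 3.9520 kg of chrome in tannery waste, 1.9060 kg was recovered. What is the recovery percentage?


Formula: Recovery = recovered / input * 100
Substituting: Recovery = 1.9060 / 3.9520 * 100
Result: 48.2287 %


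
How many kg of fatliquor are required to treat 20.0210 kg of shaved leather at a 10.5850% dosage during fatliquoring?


Formula: Fat = substrate * pct / 100
Substituting: Fat = 20.0210 * 10.5850 / 100
Result: 2.1192 kg


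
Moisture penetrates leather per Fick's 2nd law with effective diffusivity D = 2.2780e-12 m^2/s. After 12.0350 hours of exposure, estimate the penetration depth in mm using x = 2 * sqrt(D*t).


t = 12.0350 hr * 3600 = 43326.0000 s
D * t = 2.2780e-12 * 43326.0000 = 9.8697e-08
x = 2 * sqrt(D*t) = 2 * sqrt(9.8697e-08) = 6.2832e-04 m = 0.6283 mm


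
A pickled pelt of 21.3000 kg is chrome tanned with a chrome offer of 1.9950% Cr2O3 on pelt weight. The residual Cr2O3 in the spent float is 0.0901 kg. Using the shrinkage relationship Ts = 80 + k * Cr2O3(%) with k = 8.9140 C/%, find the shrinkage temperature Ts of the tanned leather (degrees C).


Offered = pelt * offer_pct / 100 = 21.3000 * 1.9950 / 100 = 0.4249 kg
Uptake = offered - residual = 0.4249 - 0.0901 = 0.3348 kg
Cr2O3% on pelt = uptake / pelt * 100 = 0.3348 / 21.3000 * 100 = 1.5720 %
Ts = 80 + k * Cr2O3% = 80 + 8.9140 * 1.5720 = 94.0128 C


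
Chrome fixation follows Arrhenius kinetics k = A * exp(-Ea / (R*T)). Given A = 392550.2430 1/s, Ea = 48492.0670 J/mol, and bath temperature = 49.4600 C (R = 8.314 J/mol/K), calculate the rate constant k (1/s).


T_K = T_C + 273.15 = 49.4600 + 273.15 = 322.6100 K
exponent = -Ea / (R * T_K) = -48492.0670 / (8.314 * 322.6100) = -18.0794
k = A * exp(exponent) = 392550.2430 * exp(-18.0794) = 0.00552246 1/s


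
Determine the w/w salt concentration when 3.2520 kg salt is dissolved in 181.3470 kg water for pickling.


Formula: Conc = salt / (water + salt) * 100
Substituting: Conc = 3.2520 / (181.3470 + 3.2520) * 100
Result: 1.7617 %


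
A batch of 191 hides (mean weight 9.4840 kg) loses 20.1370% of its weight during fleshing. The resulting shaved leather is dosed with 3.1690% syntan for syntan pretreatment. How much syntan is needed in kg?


Total_raw = N * avg_wt = 191 * 9.4840 = 1811.4440 kg
Substrate = Total_raw * (1 - loss/100) = 1811.4440 * (1 - 20.1370/100) = 1446.6735 kg
Syntan = Substrate * pct / 100 = 1446.6735 * 3.1690 / 100 = 45.8451 kg


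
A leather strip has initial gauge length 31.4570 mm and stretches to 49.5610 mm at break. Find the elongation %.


Formula: Elongation = (Lf - L0) / L0 * 100
Substituting: Elongation = (49.5610 - 31.4570) / 31.4570 * 100
Result: 57.5516 %


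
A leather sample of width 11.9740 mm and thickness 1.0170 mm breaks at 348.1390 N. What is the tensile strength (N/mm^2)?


Formula: TS = force / (width * thickness)
Substituting: TS = 348.1390 / (11.9740 * 1.0170)
Result: 28.5886 N/mm^2


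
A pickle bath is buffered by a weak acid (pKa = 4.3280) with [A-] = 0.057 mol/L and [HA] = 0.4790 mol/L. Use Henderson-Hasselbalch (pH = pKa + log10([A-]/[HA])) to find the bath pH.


ratio = [A-] / [HA] = 0.057 / 0.4790 = 0.1190
log10(ratio) = -0.9245
pH = pKa + log10(ratio) = 4.3280 - 0.9245 = 3.4035


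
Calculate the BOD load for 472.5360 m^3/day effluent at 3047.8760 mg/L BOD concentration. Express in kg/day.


Formula: BOD_load = volume * conc / 1000
Substituting: BOD_load = 472.5360 * 3047.8760 / 1000
Result: 1440.2311 kg/day


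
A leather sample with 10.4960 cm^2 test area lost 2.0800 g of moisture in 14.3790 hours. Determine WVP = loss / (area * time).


Formula: WVP = loss / (area * time)
Substituting: WVP = 2.0800 / (10.4960 * 14.3790)
Result: 0.013782 g/(cm^2*hr)


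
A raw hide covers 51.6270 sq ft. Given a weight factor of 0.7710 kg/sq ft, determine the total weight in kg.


Formula: Weight = area * weight_per_sqft
Substituting: Weight = 51.6270 * 0.7710
Result: 39.8044 kg


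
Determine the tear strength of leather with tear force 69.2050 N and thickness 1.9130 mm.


Formula: Tear strength = force / thickness
Substituting: Tear strength = 69.2050 / 1.9130
Result: 36.1762 N/mm


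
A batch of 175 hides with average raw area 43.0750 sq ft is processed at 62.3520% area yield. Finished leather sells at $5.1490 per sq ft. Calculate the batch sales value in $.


Raw_total = N * avg_area = 175 * 43.0750 = 7538.1250 sq ft
Finished = Raw_total * yield / 100 = 7538.1250 * 62.3520 / 100 = 4700.1717 sq ft
Value = Finished * price = 4700.1717 * 5.1490 = 24201.1841 $


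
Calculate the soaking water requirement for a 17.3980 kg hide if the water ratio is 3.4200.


Formula: Water = hide_weight * ratio
Substituting: Water = 17.3980 * 3.4200
Result: 59.5012 kg


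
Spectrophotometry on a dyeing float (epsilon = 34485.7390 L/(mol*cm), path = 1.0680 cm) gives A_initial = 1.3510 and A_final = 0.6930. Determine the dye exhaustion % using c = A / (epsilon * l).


c_initial = A_i / (epsilon * l) = 1.3510 / (34485.7390 * 1.0680) = 3.6681e-05 mol/L
c_final = A_f / (epsilon * l) = 0.6930 / (34485.7390 * 1.0680) = 1.8816e-05 mol/L
Exhaustion = (c_initial - c_final) / c_initial * 100 = (3.6681e-05 - 1.8816e-05) / 3.6681e-05 * 100 = 48.7047 %


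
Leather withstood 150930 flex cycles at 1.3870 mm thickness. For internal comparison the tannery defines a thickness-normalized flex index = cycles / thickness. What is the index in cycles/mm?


Formula: Index = cycles / thickness
Substituting: Index = 150930 / 1.3870
Result: 108817.5919 cycles/mm


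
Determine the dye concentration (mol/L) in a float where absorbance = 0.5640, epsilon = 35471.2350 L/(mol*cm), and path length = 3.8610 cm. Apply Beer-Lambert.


Formula: c = A / (epsilon * l)
Substituting: c = 0.5640 / (35471.2350 * 3.8610)
Result: 4.1182e-06 mol/L


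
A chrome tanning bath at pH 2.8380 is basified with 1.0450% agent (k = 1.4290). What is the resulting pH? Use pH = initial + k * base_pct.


Formula: pH_final = pH_initial + k * base_pct
Substituting: pH_final = 2.8380 + 1.4290 * 1.0450
Result: 4.3313


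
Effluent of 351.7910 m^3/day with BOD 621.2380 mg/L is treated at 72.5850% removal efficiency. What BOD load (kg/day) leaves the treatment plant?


Load_in = volume * conc / 1000 = 351.7910 * 621.2380 / 1000 = 218.5459 kg/day
Removed = Load_in * eff / 100 = 218.5459 * 72.5850 / 100 = 158.6316 kg/day
Load_out = Load_in - Removed = 218.5459 - 158.6316 = 59.9144 kg/day


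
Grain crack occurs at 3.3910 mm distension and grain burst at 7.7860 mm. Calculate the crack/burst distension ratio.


Formula: Ratio = crack / burst
Substituting: Ratio = 3.3910 / 7.7860
Result: 0.4355


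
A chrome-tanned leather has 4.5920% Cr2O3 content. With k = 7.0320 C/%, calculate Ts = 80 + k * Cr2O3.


Formula: Ts = 80 + k * Cr2O3
Substituting: Ts = 80 + 7.0320 * 4.5920
Result: 112.2909 C


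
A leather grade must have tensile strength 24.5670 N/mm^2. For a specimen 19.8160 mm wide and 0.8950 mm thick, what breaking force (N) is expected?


Formula: F = TS * w * t
Substituting: F = 24.5670 * 19.8160 * 0.8950
Result: 435.7036 N


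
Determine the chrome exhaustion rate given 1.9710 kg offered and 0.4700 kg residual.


Formula: Uptake = (offered - residual) / offered * 100
Substituting: Uptake = (1.9710 - 0.4700) / 1.9710 * 100
Result: 76.1542 %


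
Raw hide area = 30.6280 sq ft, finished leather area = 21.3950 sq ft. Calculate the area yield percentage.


Formula: Yield = finished / raw * 100
Substituting: Yield = 21.3950 / 30.6280 * 100
Result: 69.8544 %


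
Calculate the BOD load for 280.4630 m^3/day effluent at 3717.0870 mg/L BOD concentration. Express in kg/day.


Formula: BOD_load = volume * conc / 1000
Substituting: BOD_load = 280.4630 * 3717.0870 / 1000
Result: 1042.5054 kg/day


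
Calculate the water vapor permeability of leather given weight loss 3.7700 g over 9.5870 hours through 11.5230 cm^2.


Formula: WVP = loss / (area * time)
Substituting: WVP = 3.7700 / (11.5230 * 9.5870)
Result: 0.0341266 g/(cm^2*hr)


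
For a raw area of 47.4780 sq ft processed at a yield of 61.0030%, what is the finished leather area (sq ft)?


Formula: finished = raw * yield / 100
Substituting: finished = 47.4780 * 61.0030 / 100
Result: 28.9630 sq ft


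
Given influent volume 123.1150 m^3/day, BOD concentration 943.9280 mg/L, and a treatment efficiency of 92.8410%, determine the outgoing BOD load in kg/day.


Load_in = volume * conc / 1000 = 123.1150 * 943.9280 / 1000 = 116.2117 kg/day
Removed = Load_in * eff / 100 = 116.2117 * 92.8410 / 100 = 107.8921 kg/day
Load_out = Load_in - Removed = 116.2117 - 107.8921 = 8.3196 kg/day


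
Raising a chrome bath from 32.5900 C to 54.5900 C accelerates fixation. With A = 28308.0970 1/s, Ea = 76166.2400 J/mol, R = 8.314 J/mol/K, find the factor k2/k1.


T1 = 32.5900 + 273.15 = 305.7400 K; T2 = 54.5900 + 273.15 = 327.7400 K
k1 = A * exp(-Ea/(R*T1)) = 28308.0970 * exp(-76166.2400/(8.314*305.7400)) = 2.7460e-09 1/s
k2 = A * exp(-Ea/(R*T2)) = 28308.0970 * exp(-76166.2400/(8.314*327.7400)) = 2.0522e-08 1/s
k2/k1 = 2.0522e-08 / 2.7460e-09 = 7.4736


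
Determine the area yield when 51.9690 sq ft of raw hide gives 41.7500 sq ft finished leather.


Formula: Yield = finished / raw * 100
Substituting: Yield = 41.7500 / 51.9690 * 100
Result: 80.3364 %


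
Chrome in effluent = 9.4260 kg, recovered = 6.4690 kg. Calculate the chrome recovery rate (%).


Formula: Recovery = recovered / input * 100
Substituting: Recovery = 6.4690 / 9.4260 * 100
Result: 68.6293 %


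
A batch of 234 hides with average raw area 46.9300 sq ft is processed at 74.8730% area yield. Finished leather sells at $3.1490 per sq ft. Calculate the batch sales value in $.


Raw_total = N * avg_area = 234 * 46.9300 = 10981.6200 sq ft
Finished = Raw_total * yield / 100 = 10981.6200 * 74.8730 / 100 = 8222.2683 sq ft
Value = Finished * price = 8222.2683 * 3.1490 = 25891.9230 $


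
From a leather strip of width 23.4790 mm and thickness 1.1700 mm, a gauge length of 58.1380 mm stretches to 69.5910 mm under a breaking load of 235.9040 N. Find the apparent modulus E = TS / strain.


TS = F / (w * t) = 235.9040 / (23.4790 * 1.1700) = 8.5876 N/mm^2
strain = (Lf - L0) / L0 = (69.5910 - 58.1380) / 58.1380 = 0.1970
E = TS / strain = 8.5876 / 0.1970 = 43.5924 N/mm^2


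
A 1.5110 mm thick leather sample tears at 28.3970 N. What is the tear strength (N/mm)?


Formula: Tear strength = force / thickness
Substituting: Tear strength = 28.3970 / 1.5110
Result: 18.7935 N/mm


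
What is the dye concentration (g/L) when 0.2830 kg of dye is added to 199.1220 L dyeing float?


Formula: Conc = dye_mass(kg) / volume(L) * 1000
Substituting: Conc = 0.2830 / 199.1220 * 1000
Result: 1.4212 g/L


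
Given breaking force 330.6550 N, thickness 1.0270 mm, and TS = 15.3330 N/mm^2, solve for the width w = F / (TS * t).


Formula: w = F / (TS * t)
Substituting: w = 330.6550 / (15.3330 * 1.0270)
Result: 20.9980 mm


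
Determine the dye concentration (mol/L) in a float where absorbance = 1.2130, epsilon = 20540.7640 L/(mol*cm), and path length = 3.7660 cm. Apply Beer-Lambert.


Formula: c = A / (epsilon * l)
Substituting: c = 1.2130 / (20540.7640 * 3.7660)
Result: 1.5681e-05 mol/L


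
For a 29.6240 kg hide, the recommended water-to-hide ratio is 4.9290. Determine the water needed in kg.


Formula: Water = hide_weight * ratio
Substituting: Water = 29.6240 * 4.9290
Result: 146.0167 kg


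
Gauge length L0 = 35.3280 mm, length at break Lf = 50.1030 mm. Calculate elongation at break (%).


Formula: Elongation = (Lf - L0) / L0 * 100
Substituting: Elongation = (50.1030 - 35.3280) / 35.3280 * 100
Result: 41.8224 %


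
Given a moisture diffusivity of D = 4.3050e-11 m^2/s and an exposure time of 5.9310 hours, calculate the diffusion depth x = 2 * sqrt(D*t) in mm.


t = 5.9310 hr * 3600 = 21351.6000 s
D * t = 4.3050e-11 * 21351.6000 = 9.1919e-07
x = 2 * sqrt(D*t) = 2 * sqrt(9.1919e-07) = 0.00191748 m = 1.9175 mm


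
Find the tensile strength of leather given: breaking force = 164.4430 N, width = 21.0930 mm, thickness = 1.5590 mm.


Formula: TS = force / (width * thickness)
Substituting: TS = 164.4430 / (21.0930 * 1.5590)
Result: 5.0007 N/mm^2


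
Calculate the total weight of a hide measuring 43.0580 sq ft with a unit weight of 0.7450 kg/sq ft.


Formula: Weight = area * weight_per_sqft
Substituting: Weight = 43.0580 * 0.7450
Result: 32.0782 kg


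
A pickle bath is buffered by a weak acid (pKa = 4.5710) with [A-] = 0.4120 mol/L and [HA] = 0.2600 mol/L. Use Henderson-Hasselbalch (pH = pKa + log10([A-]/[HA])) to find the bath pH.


ratio = [A-] / [HA] = 0.4120 / 0.2600 = 1.5846
log10(ratio) = 0.1999
pH = pKa + log10(ratio) = 4.5710 + 0.1999 = 4.7709


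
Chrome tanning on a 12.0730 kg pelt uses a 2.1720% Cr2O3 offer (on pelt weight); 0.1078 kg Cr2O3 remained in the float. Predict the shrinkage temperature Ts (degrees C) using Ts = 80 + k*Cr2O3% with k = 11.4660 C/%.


Offered = pelt * offer_pct / 100 = 12.0730 * 2.1720 / 100 = 0.2622 kg
Uptake = offered - residual = 0.2622 - 0.1078 = 0.1544 kg
Cr2O3% on pelt = uptake / pelt * 100 = 0.1544 / 12.0730 * 100 = 1.2791 %
Ts = 80 + k * Cr2O3% = 80 + 11.4660 * 1.2791 = 94.6661 C


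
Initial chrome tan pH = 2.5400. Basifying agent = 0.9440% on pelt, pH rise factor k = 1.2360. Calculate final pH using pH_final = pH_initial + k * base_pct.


Formula: pH_final = pH_initial + k * base_pct
Substituting: pH_final = 2.5400 + 1.2360 * 0.9440
Result: 3.7068


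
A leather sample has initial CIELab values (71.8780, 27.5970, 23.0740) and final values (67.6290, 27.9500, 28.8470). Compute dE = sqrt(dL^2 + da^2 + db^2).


dL = -4.2490, da = 0.3530, db = 5.7730
dE = sqrt((-4.2490)^2 + 0.3530^2 + 5.7730^2) = 7.1768


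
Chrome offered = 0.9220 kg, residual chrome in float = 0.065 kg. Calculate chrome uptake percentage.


Formula: Uptake = (offered - residual) / offered * 100
Substituting: Uptake = (0.9220 - 0.065) / 0.9220 * 100
Result: 92.9501 %


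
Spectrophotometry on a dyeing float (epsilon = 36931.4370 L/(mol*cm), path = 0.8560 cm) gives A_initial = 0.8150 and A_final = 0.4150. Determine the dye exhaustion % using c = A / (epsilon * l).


c_initial = A_i / (epsilon * l) = 0.8150 / (36931.4370 * 0.8560) = 2.5780e-05 mol/L
c_final = A_f / (epsilon * l) = 0.4150 / (36931.4370 * 0.8560) = 1.3127e-05 mol/L
Exhaustion = (c_initial - c_final) / c_initial * 100 = (2.5780e-05 - 1.3127e-05) / 2.5780e-05 * 100 = 49.0798 %


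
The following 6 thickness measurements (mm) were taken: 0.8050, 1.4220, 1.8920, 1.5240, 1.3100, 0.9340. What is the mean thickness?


Formula: Average = sum / n
Substituting: Average = 7.8870 / 6
Result: 1.3145 mm


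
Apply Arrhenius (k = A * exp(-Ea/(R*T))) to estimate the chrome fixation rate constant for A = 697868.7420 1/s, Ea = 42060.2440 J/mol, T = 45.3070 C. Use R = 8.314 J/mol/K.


T_K = T_C + 273.15 = 45.3070 + 273.15 = 318.4570 K
exponent = -Ea / (R * T_K) = -42060.2440 / (8.314 * 318.4570) = -15.8859
k = A * exp(exponent) = 697868.7420 * exp(-15.8859) = 0.0880296 1/s


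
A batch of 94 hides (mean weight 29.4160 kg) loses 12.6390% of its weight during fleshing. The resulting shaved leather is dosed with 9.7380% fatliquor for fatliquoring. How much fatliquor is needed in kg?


Total_raw = N * avg_wt = 94 * 29.4160 = 2765.1040 kg
Substrate = Total_raw * (1 - loss/100) = 2765.1040 * (1 - 12.6390/100) = 2415.6225 kg
Fat = Substrate * pct / 100 = 2415.6225 * 9.7380 / 100 = 235.2333 kg


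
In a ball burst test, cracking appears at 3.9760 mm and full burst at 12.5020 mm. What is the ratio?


Formula: Ratio = crack / burst
Substituting: Ratio = 3.9760 / 12.5020
Result: 0.3180


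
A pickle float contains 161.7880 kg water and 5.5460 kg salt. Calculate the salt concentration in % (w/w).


Formula: Conc = salt / (water + salt) * 100
Substituting: Conc = 5.5460 / (161.7880 + 5.5460) * 100
Result: 3.3143 %


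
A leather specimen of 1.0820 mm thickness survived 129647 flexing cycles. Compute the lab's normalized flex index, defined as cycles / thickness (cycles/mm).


Formula: Index = cycles / thickness
Substituting: Index = 129647 / 1.0820
Result: 119821.6266 cycles/mm


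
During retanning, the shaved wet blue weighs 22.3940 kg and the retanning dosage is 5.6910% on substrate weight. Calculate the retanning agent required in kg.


Formula: Retan = substrate * pct / 100
Substituting: Retan = 22.3940 * 5.6910 / 100
Result: 1.2744 kg


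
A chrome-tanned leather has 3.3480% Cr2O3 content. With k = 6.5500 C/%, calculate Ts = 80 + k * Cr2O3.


Formula: Ts = 80 + k * Cr2O3
Substituting: Ts = 80 + 6.5500 * 3.3480
Result: 101.9294 C


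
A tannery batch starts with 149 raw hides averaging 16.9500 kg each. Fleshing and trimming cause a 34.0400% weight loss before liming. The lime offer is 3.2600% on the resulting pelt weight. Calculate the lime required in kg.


Total_raw = N * avg_wt = 149 * 16.9500 = 2525.5500 kg
Substrate = Total_raw * (1 - loss/100) = 2525.5500 * (1 - 34.0400/100) = 1665.8528 kg
Lime = Substrate * pct / 100 = 1665.8528 * 3.2600 / 100 = 54.3068 kg


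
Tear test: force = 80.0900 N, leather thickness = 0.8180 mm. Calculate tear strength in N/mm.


Formula: Tear strength = force / thickness
Substituting: Tear strength = 80.0900 / 0.8180
Result: 97.9095 N/mm


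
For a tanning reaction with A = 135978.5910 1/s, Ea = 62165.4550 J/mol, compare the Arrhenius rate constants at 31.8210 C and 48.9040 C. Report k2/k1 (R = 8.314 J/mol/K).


T1 = 31.8210 + 273.15 = 304.9710 K; T2 = 48.9040 + 273.15 = 322.0540 K
k1 = A * exp(-Ea/(R*T1)) = 135978.5910 * exp(-62165.4550/(8.314*304.9710)) = 3.0588e-06 1/s
k2 = A * exp(-Ea/(R*T2)) = 135978.5910 * exp(-62165.4550/(8.314*322.0540)) = 1.1229e-05 1/s
k2/k1 = 1.1229e-05 / 3.0588e-06 = 3.6712


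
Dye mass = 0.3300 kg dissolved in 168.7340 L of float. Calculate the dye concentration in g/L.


Formula: Conc = dye_mass(kg) / volume(L) * 1000
Substituting: Conc = 0.3300 / 168.7340 * 1000
Result: 1.9557 g/L
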